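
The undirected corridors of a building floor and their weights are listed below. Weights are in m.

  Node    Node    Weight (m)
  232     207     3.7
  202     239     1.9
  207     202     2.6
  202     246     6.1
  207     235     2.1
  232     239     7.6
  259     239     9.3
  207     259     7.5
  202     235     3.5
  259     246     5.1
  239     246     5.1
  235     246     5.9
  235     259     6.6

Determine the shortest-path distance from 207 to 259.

Settle nodes by increasing distance from 207:
207: 0
235: 2.1  (via 207)
202: 2.6  (via 207)
232: 3.7  (via 207)
239: 4.5  (via 202)
259: 7.5  (via 207)
Shortest route: 207–259 = 7.5 m.

7.5 m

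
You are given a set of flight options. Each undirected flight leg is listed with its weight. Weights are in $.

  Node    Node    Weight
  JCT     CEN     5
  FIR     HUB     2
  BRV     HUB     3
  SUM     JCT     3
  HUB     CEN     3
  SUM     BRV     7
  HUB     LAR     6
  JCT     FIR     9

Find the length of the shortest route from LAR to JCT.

Enumerating some paths:
LAR → HUB → FIR → JCT: 6+2+9 = 17
LAR → HUB → CEN → JCT: 6+3+5 = 14
Cheapest is LAR → HUB → CEN → JCT at $14.

$14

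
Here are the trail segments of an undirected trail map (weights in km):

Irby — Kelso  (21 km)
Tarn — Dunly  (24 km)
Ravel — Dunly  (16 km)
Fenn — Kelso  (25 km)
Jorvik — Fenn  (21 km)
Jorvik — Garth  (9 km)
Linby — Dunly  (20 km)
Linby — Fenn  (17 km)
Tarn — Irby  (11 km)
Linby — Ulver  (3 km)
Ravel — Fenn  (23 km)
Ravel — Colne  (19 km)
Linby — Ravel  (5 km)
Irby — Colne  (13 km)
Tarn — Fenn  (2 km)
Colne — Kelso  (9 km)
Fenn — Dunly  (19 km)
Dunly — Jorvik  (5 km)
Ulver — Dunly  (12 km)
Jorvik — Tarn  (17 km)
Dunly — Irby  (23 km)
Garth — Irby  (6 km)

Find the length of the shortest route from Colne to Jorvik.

28 km

Candidate routes:
Colne - Irby - Garth - Jorvik: 13+6+9 = 28
Colne - Irby - Dunly - Jorvik: 13+23+5 = 41
Colne - Irby - Tarn - Jorvik: 13+11+17 = 41
Colne - Ravel - Dunly - Jorvik: 19+16+5 = 40
The minimum is 28 km via Colne - Irby - Garth - Jorvik.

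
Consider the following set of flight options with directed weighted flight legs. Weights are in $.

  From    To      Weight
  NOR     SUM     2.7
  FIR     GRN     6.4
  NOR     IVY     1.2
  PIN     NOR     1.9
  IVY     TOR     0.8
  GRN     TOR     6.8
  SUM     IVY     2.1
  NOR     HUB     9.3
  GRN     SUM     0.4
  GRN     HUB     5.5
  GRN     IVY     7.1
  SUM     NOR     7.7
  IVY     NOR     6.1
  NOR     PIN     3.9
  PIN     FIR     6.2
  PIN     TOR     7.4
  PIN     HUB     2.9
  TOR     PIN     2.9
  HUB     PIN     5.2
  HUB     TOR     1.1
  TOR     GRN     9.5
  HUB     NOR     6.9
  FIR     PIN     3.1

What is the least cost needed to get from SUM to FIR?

Compare a few routes:
SUM → IVY → NOR → PIN → FIR: 2.1+6.1+3.9+6.2 = 18.3
SUM → IVY → TOR → PIN → FIR: 2.1+0.8+2.9+6.2 = 12
SUM → NOR → IVY → TOR → PIN → FIR: 7.7+1.2+0.8+2.9+6.2 = 18.8
SUM → NOR → PIN → FIR: 7.7+3.9+6.2 = 17.8
Cheapest is SUM → IVY → TOR → PIN → FIR at $12.

$12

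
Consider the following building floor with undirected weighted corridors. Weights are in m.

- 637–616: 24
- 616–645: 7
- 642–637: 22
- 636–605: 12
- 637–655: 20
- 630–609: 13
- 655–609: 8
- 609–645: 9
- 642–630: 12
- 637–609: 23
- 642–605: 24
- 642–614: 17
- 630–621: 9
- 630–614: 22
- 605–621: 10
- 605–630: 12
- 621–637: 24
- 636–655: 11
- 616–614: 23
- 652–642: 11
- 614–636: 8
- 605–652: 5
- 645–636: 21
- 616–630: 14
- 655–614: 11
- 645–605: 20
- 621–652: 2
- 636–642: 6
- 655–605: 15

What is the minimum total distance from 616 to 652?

25 m

Compare a few routes:
616–630–605–652: 14+12+5 = 31
616–630–621–652: 14+9+2 = 25
The minimum is 25 m via 616–630–621–652.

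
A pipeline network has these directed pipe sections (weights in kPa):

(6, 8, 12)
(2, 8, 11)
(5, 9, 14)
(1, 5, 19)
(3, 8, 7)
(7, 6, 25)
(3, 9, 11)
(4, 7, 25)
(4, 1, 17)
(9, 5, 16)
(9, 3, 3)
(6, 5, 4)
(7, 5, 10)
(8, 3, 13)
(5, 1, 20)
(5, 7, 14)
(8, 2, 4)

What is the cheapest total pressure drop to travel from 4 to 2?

Settle nodes by increasing distance from 4:
4: 0
1: 17  (via 4)
7: 25  (via 4)
5: 35  (via 7)
9: 49  (via 5)
6: 50  (via 7)
3: 52  (via 9)
8: 59  (via 3)
2: 63  (via 8)
Shortest route: 4–7–5–9–3–8–2 = 63 kPa.

63 kPa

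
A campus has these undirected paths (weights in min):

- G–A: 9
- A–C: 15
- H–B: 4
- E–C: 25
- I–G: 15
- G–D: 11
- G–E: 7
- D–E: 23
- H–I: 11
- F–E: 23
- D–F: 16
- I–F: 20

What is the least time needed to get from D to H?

Settle nodes by increasing distance from D:
D: 0
G: 11  (via D)
F: 16  (via D)
E: 18  (via G)
A: 20  (via G)
I: 26  (via G)
C: 35  (via A)
H: 37  (via I)
Shortest route: D–G–I–H = 37 min.

37 min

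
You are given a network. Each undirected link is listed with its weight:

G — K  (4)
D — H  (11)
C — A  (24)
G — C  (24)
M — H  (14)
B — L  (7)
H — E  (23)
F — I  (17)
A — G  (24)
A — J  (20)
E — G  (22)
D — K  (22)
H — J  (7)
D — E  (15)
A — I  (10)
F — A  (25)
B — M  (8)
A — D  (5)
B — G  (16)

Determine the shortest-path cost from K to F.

Settle nodes by increasing distance from K:
K: 0
G: 4  (via K)
B: 20  (via G)
D: 22  (via K)
E: 26  (via G)
A: 27  (via D)
L: 27  (via B)
C: 28  (via G)
M: 28  (via B)
H: 33  (via D)
I: 37  (via A)
J: 40  (via H)
F: 52  (via A)
Shortest route: K → D → A → F = 52.

52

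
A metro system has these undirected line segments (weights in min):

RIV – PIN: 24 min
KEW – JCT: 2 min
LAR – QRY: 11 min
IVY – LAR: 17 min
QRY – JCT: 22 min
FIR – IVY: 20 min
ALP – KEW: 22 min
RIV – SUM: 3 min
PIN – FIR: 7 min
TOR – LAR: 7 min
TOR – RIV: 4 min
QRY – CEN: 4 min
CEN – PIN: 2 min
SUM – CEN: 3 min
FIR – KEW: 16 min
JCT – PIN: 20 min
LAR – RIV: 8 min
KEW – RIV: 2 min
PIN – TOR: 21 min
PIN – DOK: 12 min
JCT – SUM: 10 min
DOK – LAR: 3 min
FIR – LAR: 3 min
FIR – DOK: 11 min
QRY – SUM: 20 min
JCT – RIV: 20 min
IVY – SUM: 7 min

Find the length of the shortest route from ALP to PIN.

Enumerating some paths:
ALP - KEW - RIV - SUM - CEN - PIN: 22+2+3+3+2 = 32
ALP - KEW - JCT - SUM - CEN - PIN: 22+2+10+3+2 = 39
The minimum is 32 min via ALP - KEW - RIV - SUM - CEN - PIN.

32 min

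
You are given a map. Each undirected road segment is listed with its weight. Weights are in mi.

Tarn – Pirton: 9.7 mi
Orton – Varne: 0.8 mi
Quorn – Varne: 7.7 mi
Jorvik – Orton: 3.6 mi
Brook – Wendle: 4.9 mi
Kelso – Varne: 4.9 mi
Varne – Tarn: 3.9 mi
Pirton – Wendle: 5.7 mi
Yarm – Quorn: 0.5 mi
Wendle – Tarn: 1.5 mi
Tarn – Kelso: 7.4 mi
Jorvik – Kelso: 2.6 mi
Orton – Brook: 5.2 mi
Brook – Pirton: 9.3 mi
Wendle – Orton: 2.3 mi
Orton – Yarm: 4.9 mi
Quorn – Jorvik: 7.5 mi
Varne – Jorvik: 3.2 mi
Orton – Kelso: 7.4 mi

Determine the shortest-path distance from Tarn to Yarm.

Running Dijkstra from Tarn:
Tarn: 0
Wendle: 1.5  (via Tarn)
Orton: 3.8  (via Wendle)
Varne: 3.9  (via Tarn)
Brook: 6.4  (via Wendle)
Jorvik: 7.1  (via Varne)
Pirton: 7.2  (via Wendle)
Kelso: 7.4  (via Tarn)
Yarm: 8.7  (via Orton)
Shortest route: Tarn–Wendle–Orton–Yarm = 8.7 mi.

8.7 mi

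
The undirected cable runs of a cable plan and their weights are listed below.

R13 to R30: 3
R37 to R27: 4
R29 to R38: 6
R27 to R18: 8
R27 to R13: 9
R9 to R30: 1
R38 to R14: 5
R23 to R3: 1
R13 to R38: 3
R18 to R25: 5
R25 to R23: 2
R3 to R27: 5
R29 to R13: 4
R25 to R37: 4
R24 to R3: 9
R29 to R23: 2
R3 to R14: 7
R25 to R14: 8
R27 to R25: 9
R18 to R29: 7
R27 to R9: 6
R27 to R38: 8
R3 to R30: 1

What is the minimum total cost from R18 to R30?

9

Candidate routes:
R18 - R29 - R23 - R3 - R30: 7+2+1+1 = 11
R18 - R27 - R3 - R30: 8+5+1 = 14
R18 - R25 - R23 - R3 - R30: 5+2+1+1 = 9
R18 - R29 - R13 - R30: 7+4+3 = 14
Cheapest is R18 - R25 - R23 - R3 - R30 at 9.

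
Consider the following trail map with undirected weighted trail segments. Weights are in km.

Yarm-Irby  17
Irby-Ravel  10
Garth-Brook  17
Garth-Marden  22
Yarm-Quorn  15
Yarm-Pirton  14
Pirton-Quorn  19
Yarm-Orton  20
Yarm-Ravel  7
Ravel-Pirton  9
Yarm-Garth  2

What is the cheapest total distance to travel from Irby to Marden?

41 km

Settle nodes by increasing distance from Irby:
Irby: 0
Ravel: 10  (via Irby)
Yarm: 17  (via Irby)
Garth: 19  (via Yarm)
Pirton: 19  (via Ravel)
Quorn: 32  (via Yarm)
Brook: 36  (via Garth)
Orton: 37  (via Yarm)
Marden: 41  (via Garth)
Shortest route: Irby → Yarm → Garth → Marden = 41 km.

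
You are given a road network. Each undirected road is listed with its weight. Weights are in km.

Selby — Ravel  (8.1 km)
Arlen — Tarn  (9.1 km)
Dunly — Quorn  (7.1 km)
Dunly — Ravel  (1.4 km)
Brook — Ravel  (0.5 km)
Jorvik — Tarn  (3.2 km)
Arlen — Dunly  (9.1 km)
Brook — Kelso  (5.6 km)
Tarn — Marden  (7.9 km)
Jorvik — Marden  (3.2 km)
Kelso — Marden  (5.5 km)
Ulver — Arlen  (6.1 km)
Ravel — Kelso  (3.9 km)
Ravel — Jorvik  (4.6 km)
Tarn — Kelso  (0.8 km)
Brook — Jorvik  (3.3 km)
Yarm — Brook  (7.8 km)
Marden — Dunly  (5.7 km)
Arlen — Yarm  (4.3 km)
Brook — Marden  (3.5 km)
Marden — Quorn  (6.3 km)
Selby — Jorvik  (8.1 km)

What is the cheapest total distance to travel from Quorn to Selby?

Settle nodes by increasing distance from Quorn:
Quorn: 0
Marden: 6.3  (via Quorn)
Dunly: 7.1  (via Quorn)
Ravel: 8.5  (via Dunly)
Brook: 9  (via Ravel)
Jorvik: 9.5  (via Marden)
Kelso: 11.8  (via Marden)
Tarn: 12.6  (via Kelso)
Arlen: 16.2  (via Dunly)
Selby: 16.6  (via Ravel)
Shortest route: Quorn–Dunly–Ravel–Selby = 16.6 km.

16.6 km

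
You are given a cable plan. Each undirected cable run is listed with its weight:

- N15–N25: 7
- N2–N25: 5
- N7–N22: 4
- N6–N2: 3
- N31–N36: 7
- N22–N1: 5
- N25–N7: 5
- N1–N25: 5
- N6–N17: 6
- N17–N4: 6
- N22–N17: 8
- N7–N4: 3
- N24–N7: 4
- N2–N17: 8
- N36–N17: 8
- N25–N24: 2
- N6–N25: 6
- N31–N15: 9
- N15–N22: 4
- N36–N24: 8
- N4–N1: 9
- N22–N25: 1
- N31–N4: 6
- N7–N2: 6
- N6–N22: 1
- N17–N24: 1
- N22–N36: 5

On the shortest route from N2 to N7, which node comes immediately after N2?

N7

Candidate routes:
N2 - N6 - N22 - N7: 3+1+4 = 8
N2 - N7: 6 = 6
Cheapest is N2 - N7 at 6.
So from N2 the first move is to N7.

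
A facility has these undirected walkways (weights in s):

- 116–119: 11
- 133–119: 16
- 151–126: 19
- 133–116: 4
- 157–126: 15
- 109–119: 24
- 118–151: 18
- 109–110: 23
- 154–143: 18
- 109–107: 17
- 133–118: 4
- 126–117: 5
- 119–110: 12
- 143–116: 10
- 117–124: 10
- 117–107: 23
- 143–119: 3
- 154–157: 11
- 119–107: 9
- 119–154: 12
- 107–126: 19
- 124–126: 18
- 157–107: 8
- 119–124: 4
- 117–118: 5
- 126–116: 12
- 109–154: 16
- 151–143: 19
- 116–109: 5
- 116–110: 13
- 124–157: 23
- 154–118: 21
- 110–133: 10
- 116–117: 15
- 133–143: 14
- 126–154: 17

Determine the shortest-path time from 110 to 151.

Shortest distances from 110:
110: 0
133: 10  (via 110)
119: 12  (via 110)
116: 13  (via 110)
118: 14  (via 133)
143: 15  (via 119)
124: 16  (via 119)
109: 18  (via 116)
117: 19  (via 118)
107: 21  (via 119)
154: 24  (via 119)
126: 24  (via 117)
157: 29  (via 107)
151: 32  (via 118)
Shortest route: 110–133–118–151 = 32 s.

32 s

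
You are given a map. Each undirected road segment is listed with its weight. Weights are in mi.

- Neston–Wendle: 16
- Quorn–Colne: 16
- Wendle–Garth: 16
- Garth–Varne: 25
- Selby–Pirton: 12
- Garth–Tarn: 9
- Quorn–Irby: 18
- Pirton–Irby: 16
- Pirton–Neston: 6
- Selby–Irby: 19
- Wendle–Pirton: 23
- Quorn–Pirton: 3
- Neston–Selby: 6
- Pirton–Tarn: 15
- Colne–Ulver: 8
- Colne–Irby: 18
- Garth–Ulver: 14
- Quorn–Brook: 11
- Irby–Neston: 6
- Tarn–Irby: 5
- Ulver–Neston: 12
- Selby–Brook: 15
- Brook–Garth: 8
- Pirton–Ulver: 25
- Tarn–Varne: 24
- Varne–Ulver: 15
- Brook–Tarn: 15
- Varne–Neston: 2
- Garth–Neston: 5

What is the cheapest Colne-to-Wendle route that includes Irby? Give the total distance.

Best Colne to Irby: Colne–Irby costing 18
Best Irby to Wendle: Irby–Neston–Wendle costing 22
Total via Irby: 18 + 22 = 40 mi.

40 mi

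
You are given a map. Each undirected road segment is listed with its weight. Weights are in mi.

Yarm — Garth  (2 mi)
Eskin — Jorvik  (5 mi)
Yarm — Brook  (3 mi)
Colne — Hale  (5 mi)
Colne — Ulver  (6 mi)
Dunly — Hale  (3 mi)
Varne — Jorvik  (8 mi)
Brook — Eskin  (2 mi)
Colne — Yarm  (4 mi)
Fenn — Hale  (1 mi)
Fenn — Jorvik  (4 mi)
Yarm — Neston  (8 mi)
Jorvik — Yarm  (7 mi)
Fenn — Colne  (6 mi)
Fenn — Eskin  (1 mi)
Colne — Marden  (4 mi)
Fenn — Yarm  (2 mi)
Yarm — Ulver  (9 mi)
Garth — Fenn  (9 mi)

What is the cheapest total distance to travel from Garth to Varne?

16 mi

Compare a few routes:
Garth → Yarm → Fenn → Jorvik → Varne: 2+2+4+8 = 16
Garth → Yarm → Fenn → Eskin → Jorvik → Varne: 2+2+1+5+8 = 18
Garth → Yarm → Jorvik → Varne: 2+7+8 = 17
Cheapest is Garth → Yarm → Fenn → Jorvik → Varne at 16 mi.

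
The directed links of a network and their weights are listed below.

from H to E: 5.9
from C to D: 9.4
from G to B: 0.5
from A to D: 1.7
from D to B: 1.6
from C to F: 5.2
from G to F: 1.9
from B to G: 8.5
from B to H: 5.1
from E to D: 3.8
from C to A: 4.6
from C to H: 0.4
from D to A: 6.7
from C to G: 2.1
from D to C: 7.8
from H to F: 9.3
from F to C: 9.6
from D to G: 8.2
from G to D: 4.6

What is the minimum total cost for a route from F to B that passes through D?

17.5

Shortest F→D: F → C → A → D = 15.9
Shortest D→B: D → B = 1.6
Total via D: 15.9 + 1.6 = 17.5.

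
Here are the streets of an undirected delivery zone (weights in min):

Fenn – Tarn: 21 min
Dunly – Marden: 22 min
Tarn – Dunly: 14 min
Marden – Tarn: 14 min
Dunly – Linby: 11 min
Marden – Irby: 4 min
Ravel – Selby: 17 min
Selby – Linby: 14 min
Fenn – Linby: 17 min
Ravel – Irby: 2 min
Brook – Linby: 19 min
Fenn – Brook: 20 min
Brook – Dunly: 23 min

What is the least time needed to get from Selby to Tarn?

37 min

Running Dijkstra from Selby:
Selby: 0
Linby: 14  (via Selby)
Ravel: 17  (via Selby)
Irby: 19  (via Ravel)
Marden: 23  (via Irby)
Dunly: 25  (via Linby)
Fenn: 31  (via Linby)
Brook: 33  (via Linby)
Tarn: 37  (via Marden)
Shortest route: Selby → Ravel → Irby → Marden → Tarn = 37 min.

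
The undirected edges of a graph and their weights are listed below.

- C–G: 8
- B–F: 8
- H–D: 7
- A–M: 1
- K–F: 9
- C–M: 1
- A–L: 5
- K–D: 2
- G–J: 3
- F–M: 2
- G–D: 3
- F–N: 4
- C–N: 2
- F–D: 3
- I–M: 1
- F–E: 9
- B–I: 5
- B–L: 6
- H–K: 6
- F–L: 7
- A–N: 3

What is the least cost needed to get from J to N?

13

Settle nodes by increasing distance from J:
J: 0
G: 3  (via J)
D: 6  (via G)
K: 8  (via D)
F: 9  (via D)
C: 11  (via G)
M: 11  (via F)
A: 12  (via M)
I: 12  (via M)
H: 13  (via D)
N: 13  (via F)
Shortest route: J → G → D → F → N = 13.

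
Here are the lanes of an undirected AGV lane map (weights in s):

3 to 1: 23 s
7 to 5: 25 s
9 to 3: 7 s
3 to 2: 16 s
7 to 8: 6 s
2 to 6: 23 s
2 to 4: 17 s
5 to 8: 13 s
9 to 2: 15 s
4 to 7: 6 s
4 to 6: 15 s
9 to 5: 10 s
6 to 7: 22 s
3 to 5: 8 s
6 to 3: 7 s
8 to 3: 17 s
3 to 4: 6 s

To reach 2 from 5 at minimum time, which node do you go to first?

3

Compare a few routes:
5 → 3 → 2: 8+16 = 24
5 → 9 → 2: 10+15 = 25
Cheapest is 5 → 3 → 2 at 24 s.
So from 5 the first move is to 3.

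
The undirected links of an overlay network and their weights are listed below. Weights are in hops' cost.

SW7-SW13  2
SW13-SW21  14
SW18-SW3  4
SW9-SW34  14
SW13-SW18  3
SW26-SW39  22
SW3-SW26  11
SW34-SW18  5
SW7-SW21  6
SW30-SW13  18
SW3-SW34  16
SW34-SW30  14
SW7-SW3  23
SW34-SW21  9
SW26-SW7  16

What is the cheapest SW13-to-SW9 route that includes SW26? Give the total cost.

Best SW13 to SW26: SW13 → SW7 → SW26 costing 18
Shortest SW26→SW9: SW26 → SW3 → SW18 → SW34 → SW9 = 34
Total via SW26: 18 + 34 = 52 hops' cost.

52 hops' cost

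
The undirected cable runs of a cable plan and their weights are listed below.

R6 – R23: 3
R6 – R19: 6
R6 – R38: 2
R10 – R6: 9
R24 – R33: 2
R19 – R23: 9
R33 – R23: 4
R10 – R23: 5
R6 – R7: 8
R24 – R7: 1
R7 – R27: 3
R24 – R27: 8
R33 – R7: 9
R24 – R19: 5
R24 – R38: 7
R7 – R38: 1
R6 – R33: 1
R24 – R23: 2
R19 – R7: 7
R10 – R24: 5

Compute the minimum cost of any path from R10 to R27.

Shortest distances from R10:
R10: 0
R24: 5  (via R10)
R23: 5  (via R10)
R7: 6  (via R24)
R38: 7  (via R7)
R33: 7  (via R24)
R6: 8  (via R23)
R27: 9  (via R7)
Shortest route: R10–R24–R7–R27 = 9.

9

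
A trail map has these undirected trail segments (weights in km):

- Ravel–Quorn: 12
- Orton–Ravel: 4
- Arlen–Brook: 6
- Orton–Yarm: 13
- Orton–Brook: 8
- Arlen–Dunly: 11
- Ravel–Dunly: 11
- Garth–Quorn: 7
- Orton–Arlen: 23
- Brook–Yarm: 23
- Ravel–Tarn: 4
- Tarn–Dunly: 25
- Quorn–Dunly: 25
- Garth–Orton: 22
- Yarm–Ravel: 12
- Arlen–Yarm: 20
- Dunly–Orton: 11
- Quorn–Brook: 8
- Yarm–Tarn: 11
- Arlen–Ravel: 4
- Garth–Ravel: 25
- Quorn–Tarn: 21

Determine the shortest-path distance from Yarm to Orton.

13 km

Shortest distances from Yarm:
Yarm: 0
Tarn: 11  (via Yarm)
Ravel: 12  (via Yarm)
Orton: 13  (via Yarm)
Shortest route: Yarm–Orton = 13 km.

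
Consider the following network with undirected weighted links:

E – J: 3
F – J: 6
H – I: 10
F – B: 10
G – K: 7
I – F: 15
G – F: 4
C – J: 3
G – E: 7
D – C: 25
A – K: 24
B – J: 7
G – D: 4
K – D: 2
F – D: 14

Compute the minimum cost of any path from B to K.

Compare a few routes:
B–F–G–K: 10+4+7 = 21
B–F–G–D–K: 10+4+4+2 = 20
B–J–E–G–D–K: 7+3+7+4+2 = 23
The minimum is 20 via B–F–G–D–K.

20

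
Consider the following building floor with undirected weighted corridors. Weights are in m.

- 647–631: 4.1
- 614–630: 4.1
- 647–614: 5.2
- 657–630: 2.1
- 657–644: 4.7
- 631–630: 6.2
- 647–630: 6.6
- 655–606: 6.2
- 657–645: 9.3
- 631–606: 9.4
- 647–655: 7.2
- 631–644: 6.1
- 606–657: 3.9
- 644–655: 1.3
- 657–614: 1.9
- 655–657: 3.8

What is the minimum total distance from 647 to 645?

Running Dijkstra from 647:
647: 0
631: 4.1  (via 647)
614: 5.2  (via 647)
630: 6.6  (via 647)
657: 7.1  (via 614)
655: 7.2  (via 647)
644: 8.5  (via 655)
606: 11  (via 657)
645: 16.4  (via 657)
Shortest route: 647 → 614 → 657 → 645 = 16.4 m.

16.4 m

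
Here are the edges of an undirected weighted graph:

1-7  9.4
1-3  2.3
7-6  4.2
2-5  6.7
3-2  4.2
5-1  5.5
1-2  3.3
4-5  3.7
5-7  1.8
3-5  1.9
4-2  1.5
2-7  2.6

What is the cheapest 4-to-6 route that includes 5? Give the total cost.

9.7

Best 4 to 5: 4 → 5 costing 3.7
Best 5 to 6: 5 → 7 → 6 costing 6
Total via 5: 3.7 + 6 = 9.7.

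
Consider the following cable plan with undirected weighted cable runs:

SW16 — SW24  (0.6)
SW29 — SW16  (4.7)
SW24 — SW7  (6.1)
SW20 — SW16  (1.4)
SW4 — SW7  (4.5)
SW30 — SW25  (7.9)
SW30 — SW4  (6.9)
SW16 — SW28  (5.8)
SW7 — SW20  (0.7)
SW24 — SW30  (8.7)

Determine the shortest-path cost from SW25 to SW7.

Shortest distances from SW25:
SW25: 0
SW30: 7.9  (via SW25)
SW4: 14.8  (via SW30)
SW24: 16.6  (via SW30)
SW16: 17.2  (via SW24)
SW20: 18.6  (via SW16)
SW7: 19.3  (via SW4)
Shortest route: SW25–SW30–SW4–SW7 = 19.3.

19.3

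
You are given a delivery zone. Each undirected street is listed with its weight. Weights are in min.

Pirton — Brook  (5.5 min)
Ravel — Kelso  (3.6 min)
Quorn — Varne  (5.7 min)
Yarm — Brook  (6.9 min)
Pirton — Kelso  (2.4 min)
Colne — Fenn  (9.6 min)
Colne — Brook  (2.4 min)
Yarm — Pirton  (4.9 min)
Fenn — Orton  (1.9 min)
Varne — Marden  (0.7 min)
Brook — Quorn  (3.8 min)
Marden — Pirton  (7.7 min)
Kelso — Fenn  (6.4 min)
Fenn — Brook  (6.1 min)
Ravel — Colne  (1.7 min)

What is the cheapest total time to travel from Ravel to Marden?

Compare a few routes:
Ravel–Colne–Brook–Pirton–Marden: 1.7+2.4+5.5+7.7 = 17.3
Ravel–Colne–Brook–Quorn–Varne–Marden: 1.7+2.4+3.8+5.7+0.7 = 14.3
Ravel–Kelso–Pirton–Marden: 3.6+2.4+7.7 = 13.7
The minimum is 13.7 min via Ravel–Kelso–Pirton–Marden.

13.7 min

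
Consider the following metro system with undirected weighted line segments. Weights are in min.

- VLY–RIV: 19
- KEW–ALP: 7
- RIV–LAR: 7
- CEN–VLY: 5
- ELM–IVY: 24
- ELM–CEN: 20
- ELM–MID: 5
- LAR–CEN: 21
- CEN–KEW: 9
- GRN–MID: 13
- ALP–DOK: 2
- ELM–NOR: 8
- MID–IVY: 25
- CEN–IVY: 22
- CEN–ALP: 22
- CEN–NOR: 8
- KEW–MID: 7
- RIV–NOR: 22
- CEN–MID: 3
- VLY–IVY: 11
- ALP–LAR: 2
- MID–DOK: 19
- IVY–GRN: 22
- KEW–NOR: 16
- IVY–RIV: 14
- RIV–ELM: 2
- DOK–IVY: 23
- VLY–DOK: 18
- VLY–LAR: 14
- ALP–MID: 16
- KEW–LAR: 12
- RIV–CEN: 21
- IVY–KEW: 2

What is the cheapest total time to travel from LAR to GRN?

Shortest distances from LAR:
LAR: 0
ALP: 2  (via LAR)
DOK: 4  (via ALP)
RIV: 7  (via LAR)
ELM: 9  (via RIV)
KEW: 9  (via ALP)
IVY: 11  (via KEW)
MID: 14  (via ELM)
VLY: 14  (via LAR)
CEN: 17  (via MID)
NOR: 17  (via ELM)
GRN: 27  (via MID)
Shortest route: LAR–RIV–ELM–MID–GRN = 27 min.

27 min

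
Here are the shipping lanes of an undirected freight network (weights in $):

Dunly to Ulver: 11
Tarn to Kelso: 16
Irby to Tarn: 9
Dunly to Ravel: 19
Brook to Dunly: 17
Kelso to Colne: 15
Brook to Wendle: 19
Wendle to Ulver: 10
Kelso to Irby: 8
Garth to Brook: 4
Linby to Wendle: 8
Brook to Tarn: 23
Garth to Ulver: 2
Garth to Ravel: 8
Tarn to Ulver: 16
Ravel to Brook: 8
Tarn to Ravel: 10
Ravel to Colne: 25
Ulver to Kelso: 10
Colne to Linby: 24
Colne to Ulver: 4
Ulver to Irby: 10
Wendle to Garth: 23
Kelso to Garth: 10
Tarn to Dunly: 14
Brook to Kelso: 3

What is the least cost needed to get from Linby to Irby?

$28

Shortest distances from Linby:
Linby: 0
Wendle: 8  (via Linby)
Ulver: 18  (via Wendle)
Garth: 20  (via Ulver)
Colne: 22  (via Ulver)
Brook: 24  (via Garth)
Kelso: 27  (via Brook)
Irby: 28  (via Ulver)
Shortest route: Linby → Wendle → Ulver → Irby = $28.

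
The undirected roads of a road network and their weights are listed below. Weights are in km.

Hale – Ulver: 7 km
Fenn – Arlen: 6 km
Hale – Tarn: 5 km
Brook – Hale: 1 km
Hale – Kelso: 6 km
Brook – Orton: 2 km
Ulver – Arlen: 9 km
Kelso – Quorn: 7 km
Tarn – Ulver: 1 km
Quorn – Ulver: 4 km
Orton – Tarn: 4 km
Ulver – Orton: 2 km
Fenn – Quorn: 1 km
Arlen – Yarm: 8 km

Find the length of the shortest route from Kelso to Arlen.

Shortest distances from Kelso:
Kelso: 0
Hale: 6  (via Kelso)
Brook: 7  (via Hale)
Quorn: 7  (via Kelso)
Fenn: 8  (via Quorn)
Orton: 9  (via Brook)
Ulver: 11  (via Quorn)
Tarn: 11  (via Hale)
Arlen: 14  (via Fenn)
Shortest route: Kelso → Quorn → Fenn → Arlen = 14 km.

14 km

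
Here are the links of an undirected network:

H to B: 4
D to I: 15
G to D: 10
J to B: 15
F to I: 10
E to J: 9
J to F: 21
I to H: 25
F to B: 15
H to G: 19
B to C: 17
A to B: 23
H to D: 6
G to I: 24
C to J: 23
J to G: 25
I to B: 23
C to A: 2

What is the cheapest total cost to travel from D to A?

29

Settle nodes by increasing distance from D:
D: 0
H: 6  (via D)
B: 10  (via H)
G: 10  (via D)
I: 15  (via D)
F: 25  (via B)
J: 25  (via B)
C: 27  (via B)
A: 29  (via C)
Shortest route: D → H → B → C → A = 29.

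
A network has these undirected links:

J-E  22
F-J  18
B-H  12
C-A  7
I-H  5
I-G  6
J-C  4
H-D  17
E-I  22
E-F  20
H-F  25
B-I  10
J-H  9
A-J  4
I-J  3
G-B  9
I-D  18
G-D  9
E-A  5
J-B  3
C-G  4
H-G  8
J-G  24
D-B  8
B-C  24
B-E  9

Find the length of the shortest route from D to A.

15

Enumerating some paths:
D → G → C → A: 9+4+7 = 20
D → G → I → J → A: 9+6+3+4 = 22
D → B → J → A: 8+3+4 = 15
D → G → C → J → A: 9+4+4+4 = 21
Cheapest is D → B → J → A at 15.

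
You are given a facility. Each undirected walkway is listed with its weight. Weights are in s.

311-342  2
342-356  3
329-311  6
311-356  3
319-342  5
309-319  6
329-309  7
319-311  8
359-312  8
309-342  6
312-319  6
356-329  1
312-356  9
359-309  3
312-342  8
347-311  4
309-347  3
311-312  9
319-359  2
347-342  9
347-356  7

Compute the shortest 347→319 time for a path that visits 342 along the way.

Best 347 to 342: 347 → 311 → 342 costing 6
Shortest 342→319: 342 → 319 = 5
Total via 342: 6 + 5 = 11 s.

11 s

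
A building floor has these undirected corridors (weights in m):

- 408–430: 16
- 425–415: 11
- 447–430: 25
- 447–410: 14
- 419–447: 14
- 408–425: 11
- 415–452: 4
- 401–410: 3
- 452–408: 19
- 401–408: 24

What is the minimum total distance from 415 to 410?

Shortest distances from 415:
415: 0
452: 4  (via 415)
425: 11  (via 415)
408: 22  (via 425)
430: 38  (via 408)
401: 46  (via 408)
410: 49  (via 401)
Shortest route: 415–425–408–401–410 = 49 m.

49 m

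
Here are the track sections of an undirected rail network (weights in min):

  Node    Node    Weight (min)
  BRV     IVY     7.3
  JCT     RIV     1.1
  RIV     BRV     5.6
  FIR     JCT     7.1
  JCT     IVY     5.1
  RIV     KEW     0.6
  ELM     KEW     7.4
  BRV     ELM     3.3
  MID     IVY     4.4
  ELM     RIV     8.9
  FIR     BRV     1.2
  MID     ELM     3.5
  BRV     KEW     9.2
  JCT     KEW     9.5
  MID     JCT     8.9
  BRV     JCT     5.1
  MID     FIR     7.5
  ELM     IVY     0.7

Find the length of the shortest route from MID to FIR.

7.5 min

Candidate routes:
MID → ELM → BRV → FIR: 3.5+3.3+1.2 = 8
MID → IVY → ELM → BRV → FIR: 4.4+0.7+3.3+1.2 = 9.6
MID → FIR: 7.5 = 7.5
The minimum is 7.5 min via MID → FIR.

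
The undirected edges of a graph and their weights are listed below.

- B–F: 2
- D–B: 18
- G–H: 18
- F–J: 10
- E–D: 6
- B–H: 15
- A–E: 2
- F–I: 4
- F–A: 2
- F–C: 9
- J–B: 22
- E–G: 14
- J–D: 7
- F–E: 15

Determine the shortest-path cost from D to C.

Compare a few routes:
D–B–F–C: 18+2+9 = 29
D–J–F–C: 7+10+9 = 26
D–E–A–F–C: 6+2+2+9 = 19
The minimum is 19 via D–E–A–F–C.

19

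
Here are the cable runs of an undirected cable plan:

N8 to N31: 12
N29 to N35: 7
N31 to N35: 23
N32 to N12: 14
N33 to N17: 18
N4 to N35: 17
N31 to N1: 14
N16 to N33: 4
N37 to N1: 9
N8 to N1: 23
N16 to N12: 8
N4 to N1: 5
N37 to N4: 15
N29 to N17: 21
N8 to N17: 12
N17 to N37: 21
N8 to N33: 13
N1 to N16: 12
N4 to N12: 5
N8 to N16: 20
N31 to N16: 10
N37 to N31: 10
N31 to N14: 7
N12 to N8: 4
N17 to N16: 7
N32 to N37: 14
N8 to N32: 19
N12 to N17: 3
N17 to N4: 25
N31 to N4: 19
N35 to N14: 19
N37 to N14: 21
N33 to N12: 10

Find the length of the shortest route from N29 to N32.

Compare a few routes:
N29 - N17 - N12 - N8 - N32: 21+3+4+19 = 47
N29 - N35 - N4 - N12 - N32: 7+17+5+14 = 43
N29 - N17 - N12 - N32: 21+3+14 = 38
Cheapest is N29 - N17 - N12 - N32 at 38.

38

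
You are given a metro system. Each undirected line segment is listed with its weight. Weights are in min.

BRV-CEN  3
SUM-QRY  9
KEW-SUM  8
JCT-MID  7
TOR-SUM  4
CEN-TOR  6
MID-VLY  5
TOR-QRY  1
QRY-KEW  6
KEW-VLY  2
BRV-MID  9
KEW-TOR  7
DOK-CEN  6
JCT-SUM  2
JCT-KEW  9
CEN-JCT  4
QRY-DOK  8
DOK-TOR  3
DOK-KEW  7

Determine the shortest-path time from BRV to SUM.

Running Dijkstra from BRV:
BRV: 0
CEN: 3  (via BRV)
JCT: 7  (via CEN)
DOK: 9  (via CEN)
SUM: 9  (via JCT)
Shortest route: BRV–CEN–JCT–SUM = 9 min.

9 min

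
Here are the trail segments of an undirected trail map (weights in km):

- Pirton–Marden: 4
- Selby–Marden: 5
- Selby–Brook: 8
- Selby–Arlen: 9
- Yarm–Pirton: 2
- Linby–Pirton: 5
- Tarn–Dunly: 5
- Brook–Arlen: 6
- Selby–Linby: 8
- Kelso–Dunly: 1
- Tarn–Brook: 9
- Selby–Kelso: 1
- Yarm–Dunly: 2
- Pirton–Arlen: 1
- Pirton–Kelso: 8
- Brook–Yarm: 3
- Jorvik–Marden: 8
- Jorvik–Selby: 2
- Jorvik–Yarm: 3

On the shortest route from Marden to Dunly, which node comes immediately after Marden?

Selby

Candidate routes:
Marden–Jorvik–Selby–Kelso–Dunly: 8+2+1+1 = 12
Marden–Pirton–Yarm–Dunly: 4+2+2 = 8
Marden–Selby–Kelso–Dunly: 5+1+1 = 7
The minimum is 7 km via Marden–Selby–Kelso–Dunly.
So from Marden the first move is to Selby.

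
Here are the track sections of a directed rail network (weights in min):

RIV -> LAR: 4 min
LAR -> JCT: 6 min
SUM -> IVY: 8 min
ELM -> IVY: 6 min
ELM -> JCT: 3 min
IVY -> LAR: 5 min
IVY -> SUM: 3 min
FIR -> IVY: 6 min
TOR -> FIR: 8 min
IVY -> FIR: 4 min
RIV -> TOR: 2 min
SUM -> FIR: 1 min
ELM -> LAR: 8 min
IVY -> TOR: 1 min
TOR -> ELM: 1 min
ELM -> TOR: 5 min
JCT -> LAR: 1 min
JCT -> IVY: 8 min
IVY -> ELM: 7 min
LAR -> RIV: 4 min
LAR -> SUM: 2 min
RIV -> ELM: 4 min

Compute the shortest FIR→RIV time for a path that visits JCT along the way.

Shortest FIR→JCT: FIR → IVY → TOR → ELM → JCT = 11
Shortest JCT→RIV: JCT → LAR → RIV = 5
Total via JCT: 11 + 5 = 16 min.

16 min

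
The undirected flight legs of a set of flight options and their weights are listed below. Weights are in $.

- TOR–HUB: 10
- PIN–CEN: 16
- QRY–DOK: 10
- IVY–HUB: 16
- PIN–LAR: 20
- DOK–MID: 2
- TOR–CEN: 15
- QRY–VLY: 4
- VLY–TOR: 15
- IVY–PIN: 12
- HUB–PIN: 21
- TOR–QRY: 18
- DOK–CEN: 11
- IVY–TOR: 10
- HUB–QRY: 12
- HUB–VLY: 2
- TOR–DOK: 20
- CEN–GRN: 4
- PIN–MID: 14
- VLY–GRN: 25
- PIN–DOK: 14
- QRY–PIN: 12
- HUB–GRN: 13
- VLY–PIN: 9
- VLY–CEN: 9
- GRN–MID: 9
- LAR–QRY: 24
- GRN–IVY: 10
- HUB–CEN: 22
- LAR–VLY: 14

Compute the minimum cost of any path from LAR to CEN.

Enumerating some paths:
LAR–VLY–CEN: 14+9 = 23
LAR–PIN–CEN: 20+16 = 36
LAR–VLY–HUB–GRN–CEN: 14+2+13+4 = 33
The minimum is $23 via LAR–VLY–CEN.

$23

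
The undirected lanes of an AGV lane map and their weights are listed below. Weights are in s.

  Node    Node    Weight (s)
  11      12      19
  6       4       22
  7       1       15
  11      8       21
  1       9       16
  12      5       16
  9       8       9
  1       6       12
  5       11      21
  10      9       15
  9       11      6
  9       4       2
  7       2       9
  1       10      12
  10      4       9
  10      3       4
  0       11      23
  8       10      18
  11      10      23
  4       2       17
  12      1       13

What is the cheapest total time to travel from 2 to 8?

28 s

Candidate routes:
2 - 4 - 10 - 8: 17+9+18 = 44
2 - 4 - 9 - 8: 17+2+9 = 28
2 - 4 - 9 - 11 - 8: 17+2+6+21 = 46
Cheapest is 2 - 4 - 9 - 8 at 28 s.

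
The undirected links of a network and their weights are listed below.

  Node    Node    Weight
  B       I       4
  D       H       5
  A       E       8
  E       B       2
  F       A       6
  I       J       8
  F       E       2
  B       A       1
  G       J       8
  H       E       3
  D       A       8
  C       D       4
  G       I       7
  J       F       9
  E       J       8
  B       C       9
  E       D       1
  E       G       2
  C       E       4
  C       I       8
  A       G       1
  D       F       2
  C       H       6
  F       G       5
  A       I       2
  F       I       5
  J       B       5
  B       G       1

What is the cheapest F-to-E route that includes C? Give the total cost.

10

Shortest F→C: F–D–C = 6
Best C to E: C–E costing 4
Total via C: 6 + 4 = 10.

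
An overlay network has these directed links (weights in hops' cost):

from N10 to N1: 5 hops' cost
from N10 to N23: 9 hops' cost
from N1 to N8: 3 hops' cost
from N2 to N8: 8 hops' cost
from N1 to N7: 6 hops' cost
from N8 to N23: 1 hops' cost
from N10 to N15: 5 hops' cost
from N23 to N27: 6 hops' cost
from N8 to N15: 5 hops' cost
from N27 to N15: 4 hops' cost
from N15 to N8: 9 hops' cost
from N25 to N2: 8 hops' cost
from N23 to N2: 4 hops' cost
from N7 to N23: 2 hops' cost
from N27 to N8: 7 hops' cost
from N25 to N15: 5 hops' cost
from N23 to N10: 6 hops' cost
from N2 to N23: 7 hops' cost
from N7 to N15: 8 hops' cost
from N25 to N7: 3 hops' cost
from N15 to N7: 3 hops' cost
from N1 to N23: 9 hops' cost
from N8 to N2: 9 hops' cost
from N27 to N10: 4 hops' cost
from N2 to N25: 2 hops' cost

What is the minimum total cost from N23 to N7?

Candidate routes:
N23–N2–N25–N7: 4+2+3 = 9
N23–N27–N15–N7: 6+4+3 = 13
N23–N10–N15–N7: 6+5+3 = 14
The minimum is 9 hops' cost via N23–N2–N25–N7.

9 hops' cost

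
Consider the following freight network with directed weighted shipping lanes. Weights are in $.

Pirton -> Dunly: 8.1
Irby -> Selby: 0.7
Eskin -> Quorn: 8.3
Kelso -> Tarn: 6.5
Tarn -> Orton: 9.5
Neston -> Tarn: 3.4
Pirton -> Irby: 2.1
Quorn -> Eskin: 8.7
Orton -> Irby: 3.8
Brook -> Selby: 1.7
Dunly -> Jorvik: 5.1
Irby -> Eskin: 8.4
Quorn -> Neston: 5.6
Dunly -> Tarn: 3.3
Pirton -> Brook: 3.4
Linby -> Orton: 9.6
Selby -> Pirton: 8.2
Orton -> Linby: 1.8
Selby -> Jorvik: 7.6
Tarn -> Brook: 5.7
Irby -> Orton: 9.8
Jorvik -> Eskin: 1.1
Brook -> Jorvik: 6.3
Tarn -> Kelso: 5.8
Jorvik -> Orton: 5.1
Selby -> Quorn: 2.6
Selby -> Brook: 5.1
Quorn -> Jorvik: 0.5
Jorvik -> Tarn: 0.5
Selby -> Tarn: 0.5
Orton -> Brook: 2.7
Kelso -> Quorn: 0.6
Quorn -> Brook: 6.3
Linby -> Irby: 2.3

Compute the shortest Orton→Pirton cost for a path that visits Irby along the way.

$12.7

Best Orton to Irby: Orton–Irby costing 3.8
Shortest Irby→Pirton: Irby–Selby–Pirton = 8.9
Total via Irby: 3.8 + 8.9 = $12.7.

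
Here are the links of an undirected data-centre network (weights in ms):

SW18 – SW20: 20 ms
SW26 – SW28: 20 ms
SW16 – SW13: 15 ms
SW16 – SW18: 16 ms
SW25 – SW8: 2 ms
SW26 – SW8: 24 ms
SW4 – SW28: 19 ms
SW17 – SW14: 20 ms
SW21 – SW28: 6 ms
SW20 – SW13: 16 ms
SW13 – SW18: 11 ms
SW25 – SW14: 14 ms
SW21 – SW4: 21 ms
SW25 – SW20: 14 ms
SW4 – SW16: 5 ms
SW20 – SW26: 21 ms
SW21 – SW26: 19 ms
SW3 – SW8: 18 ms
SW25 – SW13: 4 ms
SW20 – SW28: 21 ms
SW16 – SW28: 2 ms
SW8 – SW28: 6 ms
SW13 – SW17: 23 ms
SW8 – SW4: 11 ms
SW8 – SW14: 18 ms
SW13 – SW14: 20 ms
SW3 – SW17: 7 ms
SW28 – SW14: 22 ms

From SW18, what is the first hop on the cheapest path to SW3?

Candidate routes:
SW18 → SW16 → SW4 → SW8 → SW3: 16+5+11+18 = 50
SW18 → SW13 → SW17 → SW3: 11+23+7 = 41
SW18 → SW13 → SW25 → SW8 → SW3: 11+4+2+18 = 35
SW18 → SW16 → SW28 → SW8 → SW3: 16+2+6+18 = 42
The minimum is 35 ms via SW18 → SW13 → SW25 → SW8 → SW3.
So from SW18 the first move is to SW13.

SW13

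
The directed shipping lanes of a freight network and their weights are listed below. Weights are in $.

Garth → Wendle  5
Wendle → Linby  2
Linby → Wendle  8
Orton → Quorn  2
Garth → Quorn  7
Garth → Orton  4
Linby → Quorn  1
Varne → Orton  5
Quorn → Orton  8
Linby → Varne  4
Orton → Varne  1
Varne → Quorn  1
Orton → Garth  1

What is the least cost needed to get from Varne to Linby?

$13

Running Dijkstra from Varne:
Varne: 0
Quorn: 1  (via Varne)
Orton: 5  (via Varne)
Garth: 6  (via Orton)
Wendle: 11  (via Garth)
Linby: 13  (via Wendle)
Shortest route: Varne → Orton → Garth → Wendle → Linby = $13.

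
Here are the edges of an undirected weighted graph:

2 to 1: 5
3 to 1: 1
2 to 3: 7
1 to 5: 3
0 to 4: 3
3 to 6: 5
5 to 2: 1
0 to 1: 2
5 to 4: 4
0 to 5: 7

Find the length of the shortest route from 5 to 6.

9

Compare a few routes:
5 - 2 - 1 - 3 - 6: 1+5+1+5 = 12
5 - 2 - 3 - 6: 1+7+5 = 13
5 - 1 - 3 - 6: 3+1+5 = 9
5 - 0 - 1 - 3 - 6: 7+2+1+5 = 15
The minimum is 9 via 5 - 1 - 3 - 6.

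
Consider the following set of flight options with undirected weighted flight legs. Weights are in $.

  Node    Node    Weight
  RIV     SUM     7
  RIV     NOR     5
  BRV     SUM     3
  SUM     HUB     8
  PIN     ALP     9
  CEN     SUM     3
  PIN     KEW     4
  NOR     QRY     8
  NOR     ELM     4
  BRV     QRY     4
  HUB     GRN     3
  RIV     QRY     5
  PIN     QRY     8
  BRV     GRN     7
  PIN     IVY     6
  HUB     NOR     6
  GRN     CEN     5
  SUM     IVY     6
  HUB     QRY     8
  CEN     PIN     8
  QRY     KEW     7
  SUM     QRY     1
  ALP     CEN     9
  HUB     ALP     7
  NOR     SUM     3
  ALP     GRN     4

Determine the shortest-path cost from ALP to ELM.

$17

Candidate routes:
ALP–HUB–NOR–ELM: 7+6+4 = 17
ALP–CEN–SUM–NOR–ELM: 9+3+3+4 = 19
Cheapest is ALP–HUB–NOR–ELM at $17.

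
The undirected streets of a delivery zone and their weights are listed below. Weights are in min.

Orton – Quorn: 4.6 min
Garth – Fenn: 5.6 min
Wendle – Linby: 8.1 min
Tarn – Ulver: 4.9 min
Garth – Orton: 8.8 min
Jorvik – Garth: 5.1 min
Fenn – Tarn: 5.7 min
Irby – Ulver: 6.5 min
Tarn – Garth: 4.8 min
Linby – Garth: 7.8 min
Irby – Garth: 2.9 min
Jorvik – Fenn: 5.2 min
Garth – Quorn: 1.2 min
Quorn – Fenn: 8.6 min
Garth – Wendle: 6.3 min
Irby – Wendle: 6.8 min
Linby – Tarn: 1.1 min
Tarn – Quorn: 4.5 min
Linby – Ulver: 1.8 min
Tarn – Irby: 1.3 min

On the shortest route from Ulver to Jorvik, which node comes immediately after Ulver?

Compare a few routes:
Ulver → Linby → Tarn → Irby → Garth → Jorvik: 1.8+1.1+1.3+2.9+5.1 = 12.2
Ulver → Linby → Tarn → Quorn → Garth → Jorvik: 1.8+1.1+4.5+1.2+5.1 = 13.7
Ulver → Linby → Tarn → Garth → Jorvik: 1.8+1.1+4.8+5.1 = 12.8
Cheapest is Ulver → Linby → Tarn → Irby → Garth → Jorvik at 12.2 min.
So from Ulver the first move is to Linby.

Linby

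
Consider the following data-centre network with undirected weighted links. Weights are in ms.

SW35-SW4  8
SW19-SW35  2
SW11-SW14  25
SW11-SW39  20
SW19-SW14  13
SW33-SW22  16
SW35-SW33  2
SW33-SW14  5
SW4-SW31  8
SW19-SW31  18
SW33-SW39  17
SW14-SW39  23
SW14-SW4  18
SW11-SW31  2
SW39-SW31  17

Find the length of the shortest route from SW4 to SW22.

26 ms

Shortest distances from SW4:
SW4: 0
SW35: 8  (via SW4)
SW31: 8  (via SW4)
SW19: 10  (via SW35)
SW11: 10  (via SW31)
SW33: 10  (via SW35)
SW14: 15  (via SW33)
SW39: 25  (via SW31)
SW22: 26  (via SW33)
Shortest route: SW4 → SW35 → SW33 → SW22 = 26 ms.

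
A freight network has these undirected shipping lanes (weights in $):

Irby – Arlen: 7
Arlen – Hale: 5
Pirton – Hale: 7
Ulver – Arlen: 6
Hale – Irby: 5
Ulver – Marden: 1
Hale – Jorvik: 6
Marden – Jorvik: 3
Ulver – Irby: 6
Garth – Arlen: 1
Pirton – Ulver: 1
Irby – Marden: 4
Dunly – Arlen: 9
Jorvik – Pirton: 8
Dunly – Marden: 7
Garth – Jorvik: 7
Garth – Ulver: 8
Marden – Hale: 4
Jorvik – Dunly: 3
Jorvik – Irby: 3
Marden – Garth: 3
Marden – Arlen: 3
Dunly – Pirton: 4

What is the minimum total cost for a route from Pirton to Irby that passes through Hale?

Best Pirton to Hale: Pirton–Ulver–Marden–Hale costing 6
Shortest Hale→Irby: Hale–Irby = 5
Total via Hale: 6 + 5 = $11.

$11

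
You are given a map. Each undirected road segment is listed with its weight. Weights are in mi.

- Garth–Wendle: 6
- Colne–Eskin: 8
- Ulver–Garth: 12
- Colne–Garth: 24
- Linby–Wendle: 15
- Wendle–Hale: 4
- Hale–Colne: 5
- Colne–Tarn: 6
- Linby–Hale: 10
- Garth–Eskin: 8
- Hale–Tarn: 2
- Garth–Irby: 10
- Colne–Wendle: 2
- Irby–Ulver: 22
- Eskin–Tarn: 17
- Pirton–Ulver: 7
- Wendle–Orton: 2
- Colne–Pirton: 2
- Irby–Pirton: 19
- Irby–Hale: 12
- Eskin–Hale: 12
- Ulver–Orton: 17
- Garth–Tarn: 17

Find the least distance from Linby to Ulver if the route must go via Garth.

Best Linby to Garth: Linby → Hale → Wendle → Garth costing 20
Best Garth to Ulver: Garth → Ulver costing 12
Total via Garth: 20 + 12 = 32 mi.

32 mi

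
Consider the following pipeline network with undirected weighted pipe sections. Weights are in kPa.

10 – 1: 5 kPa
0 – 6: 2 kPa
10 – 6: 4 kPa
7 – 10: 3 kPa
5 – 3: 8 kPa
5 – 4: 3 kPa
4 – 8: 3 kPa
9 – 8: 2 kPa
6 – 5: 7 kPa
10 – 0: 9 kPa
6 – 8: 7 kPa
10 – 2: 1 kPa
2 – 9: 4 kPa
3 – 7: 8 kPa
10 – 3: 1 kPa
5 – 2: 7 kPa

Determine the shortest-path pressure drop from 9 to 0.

Candidate routes:
9 → 2 → 5 → 6 → 0: 4+7+7+2 = 20
9 → 2 → 10 → 0: 4+1+9 = 14
9 → 8 → 4 → 5 → 6 → 0: 2+3+3+7+2 = 17
9 → 8 → 6 → 0: 2+7+2 = 11
The minimum is 11 kPa via 9 → 8 → 6 → 0.

11 kPa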